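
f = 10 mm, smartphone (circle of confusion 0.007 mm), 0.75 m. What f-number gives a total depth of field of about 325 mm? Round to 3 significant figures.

f/4

Write h = H − f = f²/(N·c). The thin-lens limits are Dn = s·h/(h + (s−f)) and Df = s·h/(h − (s−f)), so DoF = Df − Dn = 2·s·(s−f)·h / (h² − (s−f)²).
That is a quadratic in h: DoF·h² − 2·s·(s−f)·h − DoF·(s−f)² = 0 ⇒ h = (s−f)·(s + √(s² + DoF²)) / DoF = 740 × (750 + √(750² + 325²)) / 325 = 740 × (750 + 817.389) / 325 ≈ 3568.8 mm.
Then N = f²/(c·h) = 10² / (0.007 × 3568.8) = 100 / 24.982 ≈ 4.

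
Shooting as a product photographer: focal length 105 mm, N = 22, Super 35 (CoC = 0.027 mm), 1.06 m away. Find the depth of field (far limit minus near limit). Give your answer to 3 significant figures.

109 mm

Hyperfocal distance H = f²/(N·c) + f = 105²/(22 × 0.027) + 105 = 11025/0.594 + 105 ≈ 18665.6 mm ≈ 18.67 m.
Near limit Dn = s·(H − f)/(H + s − 2f) = 1060 × (18665.6 − 105) / (18665.6 + 1060 − 2 × 105) = 1060 × 18560.6 / 19515.6 ≈ 1008.13 mm.
Far limit Df = s·(H − f)/(H − s) = 1060 × (18665.6 − 105) / (18665.6 − 1060) = 1060 × 18560.6 / 17605.6 ≈ 1117.50 mm.
Depth of field = Df − Dn = 1117.50 − 1008.13 ≈ 109.37 mm.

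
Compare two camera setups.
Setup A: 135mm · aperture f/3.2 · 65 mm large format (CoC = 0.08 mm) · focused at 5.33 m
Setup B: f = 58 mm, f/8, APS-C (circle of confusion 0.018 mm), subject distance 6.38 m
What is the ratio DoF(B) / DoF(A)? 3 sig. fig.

4.76

Setup A: H = 135²/(3.2×0.08) + 135 ≈ 71326.4 mm; DoF = Df − Dn = 5749.56 − 4967.51 ≈ 782.05 mm.
Setup B: H = 58²/(8×0.018) + 58 ≈ 23419.1 mm; DoF = Df − Dn = 8747.2 − 5021.2 ≈ 3726.0 mm.
Ratio = 3726.0 / 782.05 ≈ 4.76.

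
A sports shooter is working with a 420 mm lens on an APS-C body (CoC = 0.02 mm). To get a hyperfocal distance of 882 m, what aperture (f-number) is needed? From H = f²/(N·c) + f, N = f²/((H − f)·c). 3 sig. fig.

f/10

Rearrange H = f²/(N·c) + f for N: N = f² / ((H − f)·c).
N = 420² / ((882000 − 420) × 0.02) = 176400 / 17632 ≈ 10.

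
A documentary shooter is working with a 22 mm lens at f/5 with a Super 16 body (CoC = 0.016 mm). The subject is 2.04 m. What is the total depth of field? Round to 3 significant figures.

1.53 m

Hyperfocal distance H = f²/(N·c) + f = 22²/(5 × 0.016) + 22 = 484/0.08 + 22 ≈ 6072.0 mm ≈ 6.072 m.
Near limit Dn = s·(H − f)/(H + s − 2f) = 2040 × (6072.0 − 22) / (6072.0 + 2040 − 2 × 22) = 2040 × 6050.0 / 8068.0 ≈ 1529.7 mm.
Far limit Df = s·(H − f)/(H − s) = 2040 × (6072.0 − 22) / (6072.0 − 2040) = 2040 × 6050.0 / 4032.0 ≈ 3061.0 mm.
Depth of field = Df − Dn = 3061.0 − 1529.7 ≈ 1531.3 mm ≈ 1.53 m.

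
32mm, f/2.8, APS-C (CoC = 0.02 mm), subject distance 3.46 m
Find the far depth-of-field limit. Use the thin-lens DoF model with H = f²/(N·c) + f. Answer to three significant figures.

4.26 m

Hyperfocal distance H = f²/(N·c) + f = 32²/(2.8 × 0.02) + 32 = 1024/0.056 + 32 ≈ 18317.7 mm ≈ 18.32 m.
Far limit Df = s·(H − f)/(H − s) = 3460 × (18317.7 − 32) / (18317.7 − 3460) = 3460 × 18285.7 / 14857.7 ≈ 4258.3 mm ≈ 4.26 m.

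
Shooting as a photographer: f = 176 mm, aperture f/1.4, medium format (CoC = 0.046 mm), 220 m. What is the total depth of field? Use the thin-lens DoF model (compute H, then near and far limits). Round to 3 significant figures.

254 m

Hyperfocal distance H = f²/(N·c) + f = 176²/(1.4 × 0.046) + 176 = 30976/0.0644 + 176 ≈ 481169.8 mm ≈ 481.2 m.
Near limit Dn = s·(H − f)/(H + s − 2f) = 220000 × (481169.8 − 176) / (481169.8 + 220000 − 2 × 176) = 220000 × 480993.8 / 700817.8 ≈ 150993 mm.
Far limit Df = s·(H − f)/(H − s) = 220000 × (481169.8 − 176) / (481169.8 − 220000) = 220000 × 480993.8 / 261169.8 ≈ 405172 mm.
Depth of field = Df − Dn = 405172 − 150993 ≈ 254179 mm ≈ 254 m.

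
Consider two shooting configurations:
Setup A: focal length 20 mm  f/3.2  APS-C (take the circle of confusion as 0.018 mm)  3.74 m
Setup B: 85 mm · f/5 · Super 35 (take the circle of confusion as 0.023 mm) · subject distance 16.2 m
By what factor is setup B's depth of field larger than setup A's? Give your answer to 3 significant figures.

Setup A: H = 20²/(3.2×0.018) + 20 ≈ 6964.4 mm; DoF = Df − Dn = 8054.8 − 2435.4 ≈ 5619.4 mm.
Setup B: H = 85²/(5×0.023) + 85 ≈ 62911.1 mm; DoF = Df − Dn = 21788.9 − 12892.9 ≈ 8896.0 mm.
Ratio = 8896.0 / 5619.4 ≈ 1.58.

1.58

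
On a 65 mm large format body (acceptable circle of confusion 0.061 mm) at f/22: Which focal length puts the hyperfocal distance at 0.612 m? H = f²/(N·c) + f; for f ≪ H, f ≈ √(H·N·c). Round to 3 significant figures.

From H = f²/(N·c) + f, with f ≪ H: f ≈ √(H·N·c) = √(612 × 22 × 0.061) = √821.30 ≈ 28.66 mm.
Exact: f² + N·c·f − N·c·H = 0 ⇒ f = (−N·c + √((N·c)² + 4·N·c·H))/2 = (−1.342 + √3287.0)/2 ≈ 27.995 mm ≈ 28.0 mm.

28.0 mm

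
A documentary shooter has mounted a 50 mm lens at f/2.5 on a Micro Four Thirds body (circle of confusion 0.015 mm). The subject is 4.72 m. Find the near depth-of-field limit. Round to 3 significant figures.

4.41 m

Hyperfocal distance H = f²/(N·c) + f = 50²/(2.5 × 0.015) + 50 = 2500/0.0375 + 50 ≈ 66716.7 mm ≈ 66.72 m.
Near limit Dn = s·(H − f)/(H + s − 2f) = 4720 × (66716.7 − 50) / (66716.7 + 4720 − 2 × 50) = 4720 × 66666.7 / 71336.7 ≈ 4411.0 mm ≈ 4.41 m.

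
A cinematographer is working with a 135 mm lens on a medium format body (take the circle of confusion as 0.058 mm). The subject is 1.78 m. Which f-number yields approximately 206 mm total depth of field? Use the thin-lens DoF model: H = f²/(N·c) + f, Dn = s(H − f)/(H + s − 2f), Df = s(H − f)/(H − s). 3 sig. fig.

Write h = H − f = f²/(N·c). The thin-lens limits are Dn = s·h/(h + (s−f)) and Df = s·h/(h − (s−f)), so DoF = Df − Dn = 2·s·(s−f)·h / (h² − (s−f)²).
That is a quadratic in h: DoF·h² − 2·s·(s−f)·h − DoF·(s−f)² = 0 ⇒ h = (s−f)·(s + √(s² + DoF²)) / DoF = 1645 × (1780 + √(1780² + 206²)) / 206 = 1645 × (1780 + 1791.88) / 206 ≈ 28523 mm.
Then N = f²/(c·h) = 135² / (0.058 × 28523) = 18225 / 1654.3 ≈ 11.

f/11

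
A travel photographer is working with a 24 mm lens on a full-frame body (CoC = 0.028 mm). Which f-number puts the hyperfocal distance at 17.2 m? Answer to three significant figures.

Rearrange H = f²/(N·c) + f for N: N = f² / ((H − f)·c).
N = 24² / ((17200 − 24) × 0.028) = 576 / 480.9 ≈ 1.20.

f/1.20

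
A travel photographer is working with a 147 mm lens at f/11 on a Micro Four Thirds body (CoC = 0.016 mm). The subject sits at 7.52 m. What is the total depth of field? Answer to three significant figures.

0.906 m

Hyperfocal distance H = f²/(N·c) + f = 147²/(11 × 0.016) + 147 = 21609/0.176 + 147 ≈ 122925.4 mm ≈ 122.9 m.
Near limit Dn = s·(H − f)/(H + s − 2f) = 7520 × (122925.4 − 147) / (122925.4 + 7520 − 2 × 147) = 7520 × 122778.4 / 130151.4 ≈ 7094.00 mm.
Far limit Df = s·(H − f)/(H − s) = 7520 × (122925.4 − 147) / (122925.4 − 7520) = 7520 × 122778.4 / 115405.4 ≈ 8000.44 mm.
Depth of field = Df − Dn = 8000.44 − 7094.00 ≈ 906.44 mm ≈ 0.906 m.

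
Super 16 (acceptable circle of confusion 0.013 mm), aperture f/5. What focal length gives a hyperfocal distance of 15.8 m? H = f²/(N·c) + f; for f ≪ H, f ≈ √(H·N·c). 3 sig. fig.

From H = f²/(N·c) + f, with f ≪ H: f ≈ √(H·N·c) = √(15800 × 5 × 0.013) = √1027.0 ≈ 32.05 mm.
Exact: f² + N·c·f − N·c·H = 0 ⇒ f = (−N·c + √((N·c)² + 4·N·c·H))/2 = (−0.065 + √4108.0)/2 ≈ 32.014 mm ≈ 32.0 mm.

32.0 mm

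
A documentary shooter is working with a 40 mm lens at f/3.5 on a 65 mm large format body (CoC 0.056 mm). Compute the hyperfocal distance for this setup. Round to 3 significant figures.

Hyperfocal distance H = f²/(N·c) + f = 40²/(3.5 × 0.056) + 40 = 1600/0.196 + 40 ≈ 8203.3 mm ≈ 8.20 m.

8.20 m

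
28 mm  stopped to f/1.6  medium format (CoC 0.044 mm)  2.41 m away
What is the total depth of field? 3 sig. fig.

Hyperfocal distance H = f²/(N·c) + f = 28²/(1.6 × 0.044) + 28 = 784/0.0704 + 28 ≈ 11164.4 mm ≈ 11.16 m.
Near limit Dn = s·(H − f)/(H + s − 2f) = 2410 × (11164.4 − 28) / (11164.4 + 2410 − 2 × 28) = 2410 × 11136.4 / 13518.4 ≈ 1985.3 mm.
Far limit Df = s·(H − f)/(H − s) = 2410 × (11164.4 − 28) / (11164.4 − 2410) = 2410 × 11136.4 / 8754.4 ≈ 3065.7 mm.
Depth of field = Df − Dn = 3065.7 − 1985.3 ≈ 1080.4 mm ≈ 1.08 m.

1.08 m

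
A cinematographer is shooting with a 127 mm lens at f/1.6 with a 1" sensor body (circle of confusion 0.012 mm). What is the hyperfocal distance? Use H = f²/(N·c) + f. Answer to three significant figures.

Hyperfocal distance H = f²/(N·c) + f = 127²/(1.6 × 0.012) + 127 = 16129/0.0192 + 127 ≈ 840179.1 mm ≈ 840 m.

840 m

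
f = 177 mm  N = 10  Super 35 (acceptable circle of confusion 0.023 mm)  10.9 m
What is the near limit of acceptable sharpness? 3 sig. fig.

10.1 m

Hyperfocal distance H = f²/(N·c) + f = 177²/(10 × 0.023) + 177 = 31329/0.23 + 177 ≈ 136390.0 mm ≈ 136.4 m.
Near limit Dn = s·(H − f)/(H + s − 2f) = 10900 × (136390.0 − 177) / (136390.0 + 10900 − 2 × 177) = 10900 × 136213.0 / 146936.0 ≈ 10105 mm ≈ 10.1 m.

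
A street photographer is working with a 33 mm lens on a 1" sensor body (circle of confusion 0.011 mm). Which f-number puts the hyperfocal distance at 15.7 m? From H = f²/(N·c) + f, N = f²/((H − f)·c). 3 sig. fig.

Rearrange H = f²/(N·c) + f for N: N = f² / ((H − f)·c).
N = 33² / ((15700 − 33) × 0.011) = 1089 / 172.3 ≈ 6.32.

f/6.32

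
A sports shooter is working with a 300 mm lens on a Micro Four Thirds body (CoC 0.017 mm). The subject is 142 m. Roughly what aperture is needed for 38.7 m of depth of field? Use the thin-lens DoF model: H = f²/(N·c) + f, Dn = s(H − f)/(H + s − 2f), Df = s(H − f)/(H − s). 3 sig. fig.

Write h = H − f = f²/(N·c). The thin-lens limits are Dn = s·h/(h + (s−f)) and Df = s·h/(h − (s−f)), so DoF = Df − Dn = 2·s·(s−f)·h / (h² − (s−f)²).
That is a quadratic in h: DoF·h² − 2·s·(s−f)·h − DoF·(s−f)² = 0 ⇒ h = (s−f)·(s + √(s² + DoF²)) / DoF = 141700 × (142000 + √(142000² + 38700²)) / 38700 = 141700 × (142000 + 147179) / 38700 ≈ 1058829 mm.
Then N = f²/(c·h) = 300² / (0.017 × 1058829) = 90000 / 18000 ≈ 5.

f/5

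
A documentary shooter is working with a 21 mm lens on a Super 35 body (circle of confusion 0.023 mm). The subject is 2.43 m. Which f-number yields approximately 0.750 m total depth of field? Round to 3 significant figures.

f/1.20

Write h = H − f = f²/(N·c). The thin-lens limits are Dn = s·h/(h + (s−f)) and Df = s·h/(h − (s−f)), so DoF = Df − Dn = 2·s·(s−f)·h / (h² − (s−f)²).
That is a quadratic in h: DoF·h² − 2·s·(s−f)·h − DoF·(s−f)² = 0 ⇒ h = (s−f)·(s + √(s² + DoF²)) / DoF = 2409 × (2430 + √(2430² + 750²)) / 750 = 2409 × (2430 + 2543.11) / 750 ≈ 15974 mm.
Then N = f²/(c·h) = 21² / (0.023 × 15974) = 441 / 367.39 ≈ 1.20.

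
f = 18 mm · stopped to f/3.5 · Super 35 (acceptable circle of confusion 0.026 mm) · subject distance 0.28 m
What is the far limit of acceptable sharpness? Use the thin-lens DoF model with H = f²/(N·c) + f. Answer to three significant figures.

Hyperfocal distance H = f²/(N·c) + f = 18²/(3.5 × 0.026) + 18 = 324/0.091 + 18 ≈ 3578.4 mm ≈ 3.578 m.
Far limit Df = s·(H − f)/(H − s) = 280 × (3578.4 − 18) / (3578.4 − 280) = 280 × 3560.4 / 3298.4 ≈ 302.24 mm.

302 mm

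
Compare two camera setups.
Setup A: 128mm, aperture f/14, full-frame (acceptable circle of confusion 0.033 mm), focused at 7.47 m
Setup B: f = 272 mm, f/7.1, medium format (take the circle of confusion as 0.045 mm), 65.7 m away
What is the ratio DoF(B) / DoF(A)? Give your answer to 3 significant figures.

Setup A: H = 128²/(14×0.033) + 128 ≈ 35591.2 mm; DoF = Df − Dn = 9420.3 − 6188.7 ≈ 3231.6 mm.
Setup B: H = 272²/(7.1×0.045) + 272 ≈ 231833.8 mm; DoF = Df − Dn = 91574 − 51226 ≈ 40348 mm.
Ratio = 40348 / 3231.6 ≈ 12.5.

12.5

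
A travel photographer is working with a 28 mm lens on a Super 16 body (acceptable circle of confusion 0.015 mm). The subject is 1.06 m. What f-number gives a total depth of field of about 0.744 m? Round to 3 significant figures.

Write h = H − f = f²/(N·c). The thin-lens limits are Dn = s·h/(h + (s−f)) and Df = s·h/(h − (s−f)), so DoF = Df − Dn = 2·s·(s−f)·h / (h² − (s−f)²).
That is a quadratic in h: DoF·h² − 2·s·(s−f)·h − DoF·(s−f)² = 0 ⇒ h = (s−f)·(s + √(s² + DoF²)) / DoF = 1032 × (1060 + √(1060² + 744²)) / 744 = 1032 × (1060 + 1295.04) / 744 ≈ 3266.7 mm.
Then N = f²/(c·h) = 28² / (0.015 × 3266.7) = 784 / 49.000 ≈ 16.

f/16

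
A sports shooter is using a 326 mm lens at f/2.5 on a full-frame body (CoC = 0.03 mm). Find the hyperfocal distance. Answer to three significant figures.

1420 m

Hyperfocal distance H = f²/(N·c) + f = 326²/(2.5 × 0.03) + 326 = 106276/0.075 + 326 ≈ 1417339.3 mm ≈ 1420 m.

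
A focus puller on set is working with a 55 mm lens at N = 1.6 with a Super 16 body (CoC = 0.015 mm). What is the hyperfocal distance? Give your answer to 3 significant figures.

Hyperfocal distance H = f²/(N·c) + f = 55²/(1.6 × 0.015) + 55 = 3025/0.024 + 55 ≈ 126096.7 mm ≈ 126 m.

126 m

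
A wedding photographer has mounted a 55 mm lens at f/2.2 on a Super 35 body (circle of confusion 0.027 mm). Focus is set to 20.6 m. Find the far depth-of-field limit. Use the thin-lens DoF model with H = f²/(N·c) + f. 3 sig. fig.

34.5 m

Hyperfocal distance H = f²/(N·c) + f = 55²/(2.2 × 0.027) + 55 = 3025/0.0594 + 55 ≈ 50980.9 mm ≈ 50.98 m.
Far limit Df = s·(H − f)/(H − s) = 20600 × (50980.9 − 55) / (50980.9 − 20600) = 20600 × 50925.9 / 30380.9 ≈ 34531 mm ≈ 34.5 m.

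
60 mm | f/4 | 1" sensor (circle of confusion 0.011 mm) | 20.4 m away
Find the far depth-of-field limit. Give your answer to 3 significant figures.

Hyperfocal distance H = f²/(N·c) + f = 60²/(4 × 0.011) + 60 = 3600/0.044 + 60 ≈ 81878.2 mm ≈ 81.88 m.
Far limit Df = s·(H − f)/(H − s) = 20400 × (81878.2 − 60) / (81878.2 − 20400) = 20400 × 81818.2 / 61478.2 ≈ 27149 mm ≈ 27.1 m.

27.1 m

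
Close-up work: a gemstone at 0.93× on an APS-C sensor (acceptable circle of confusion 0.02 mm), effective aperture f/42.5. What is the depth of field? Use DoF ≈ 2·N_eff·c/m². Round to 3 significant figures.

At magnification m, DoF ≈ 2·N_eff·c/m² = 2 × 42.5 × 0.02 / 0.93² = 1.7 / 0.8649 ≈ 1.97 mm.

1.97 mm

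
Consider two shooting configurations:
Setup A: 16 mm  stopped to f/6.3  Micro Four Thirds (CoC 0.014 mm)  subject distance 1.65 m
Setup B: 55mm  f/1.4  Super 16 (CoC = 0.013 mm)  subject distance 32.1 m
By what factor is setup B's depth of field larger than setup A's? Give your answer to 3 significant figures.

Setup A: H = 16²/(6.3×0.014) + 16 ≈ 2918.5 mm; DoF = Df − Dn = 3775.4 − 1055.7 ≈ 2719.7 mm.
Setup B: H = 55²/(1.4×0.013) + 55 ≈ 166263.8 mm; DoF = Df − Dn = 39767 − 26911 ≈ 12856 mm.
Ratio = 12856 / 2719.7 ≈ 4.73.

4.73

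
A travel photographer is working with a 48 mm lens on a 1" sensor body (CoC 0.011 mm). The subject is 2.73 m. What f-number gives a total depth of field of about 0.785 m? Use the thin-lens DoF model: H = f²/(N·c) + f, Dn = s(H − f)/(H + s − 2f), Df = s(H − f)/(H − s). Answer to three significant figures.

f/11

Write h = H − f = f²/(N·c). The thin-lens limits are Dn = s·h/(h + (s−f)) and Df = s·h/(h − (s−f)), so DoF = Df − Dn = 2·s·(s−f)·h / (h² − (s−f)²).
That is a quadratic in h: DoF·h² − 2·s·(s−f)·h − DoF·(s−f)² = 0 ⇒ h = (s−f)·(s + √(s² + DoF²)) / DoF = 2682 × (2730 + √(2730² + 785²)) / 785 = 2682 × (2730 + 2840.62) / 785 ≈ 19032 mm.
Then N = f²/(c·h) = 48² / (0.011 × 19032) = 2304 / 209.36 ≈ 11.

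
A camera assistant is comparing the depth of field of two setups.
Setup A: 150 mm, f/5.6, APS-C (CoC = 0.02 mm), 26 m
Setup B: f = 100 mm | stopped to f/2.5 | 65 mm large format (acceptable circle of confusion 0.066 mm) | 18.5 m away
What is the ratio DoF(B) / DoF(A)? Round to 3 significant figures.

Setup A: H = 150²/(5.6×0.02) + 150 ≈ 201042.9 mm; DoF = Df − Dn = 29839.6 − 23035.8 ≈ 6803.8 mm.
Setup B: H = 100²/(2.5×0.066) + 100 ≈ 60706.1 mm; DoF = Df − Dn = 26565 − 14191 ≈ 12374 mm.
Ratio = 12374 / 6803.8 ≈ 1.82.

1.82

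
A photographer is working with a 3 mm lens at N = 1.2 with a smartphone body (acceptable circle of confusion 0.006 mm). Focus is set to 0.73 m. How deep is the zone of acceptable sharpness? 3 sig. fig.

Hyperfocal distance H = f²/(N·c) + f = 3²/(1.2 × 0.006) + 3 = 9/0.0072 + 3 ≈ 1253.0 mm ≈ 1.253 m.
Near limit Dn = s·(H − f)/(H + s − 2f) = 730 × (1253.0 − 3) / (1253.0 + 730 − 2 × 3) = 730 × 1250.0 / 1977.0 ≈ 461.6 mm.
Far limit Df = s·(H − f)/(H − s) = 730 × (1253.0 − 3) / (1253.0 − 730) = 730 × 1250.0 / 523.0 ≈ 1744.7 mm.
Depth of field = Df − Dn = 1744.7 − 461.6 ≈ 1283.1 mm ≈ 1.28 m.

1.28 m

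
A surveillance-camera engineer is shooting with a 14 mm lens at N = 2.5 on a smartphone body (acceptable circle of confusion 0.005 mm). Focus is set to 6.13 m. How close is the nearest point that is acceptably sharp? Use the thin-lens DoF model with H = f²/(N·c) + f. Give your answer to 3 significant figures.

Hyperfocal distance H = f²/(N·c) + f = 14²/(2.5 × 0.005) + 14 = 196/0.0125 + 14 ≈ 15694.0 mm ≈ 15.69 m.
Near limit Dn = s·(H − f)/(H + s − 2f) = 6130 × (15694.0 − 14) / (15694.0 + 6130 − 2 × 14) = 6130 × 15680.0 / 21796.0 ≈ 4409.9 mm ≈ 4.41 m.

4.41 m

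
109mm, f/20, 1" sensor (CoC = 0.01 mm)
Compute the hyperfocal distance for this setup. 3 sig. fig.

Hyperfocal distance H = f²/(N·c) + f = 109²/(20 × 0.01) + 109 = 11881/0.2 + 109 ≈ 59514.0 mm ≈ 59.5 m.

59.5 m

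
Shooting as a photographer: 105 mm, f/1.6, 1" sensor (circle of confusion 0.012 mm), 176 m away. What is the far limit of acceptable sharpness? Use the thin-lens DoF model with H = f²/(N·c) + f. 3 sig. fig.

254 m

Hyperfocal distance H = f²/(N·c) + f = 105²/(1.6 × 0.012) + 105 = 11025/0.0192 + 105 ≈ 574323.8 mm ≈ 574.3 m.
Far limit Df = s·(H − f)/(H − s) = 176000 × (574323.8 − 105) / (574323.8 − 176000) = 176000 × 574218.8 / 398323.8 ≈ 253719 mm ≈ 254 m.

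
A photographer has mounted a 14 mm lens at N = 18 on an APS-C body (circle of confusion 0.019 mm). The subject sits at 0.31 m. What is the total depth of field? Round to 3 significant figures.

Hyperfocal distance H = f²/(N·c) + f = 14²/(18 × 0.019) + 14 = 196/0.342 + 14 ≈ 587.1 mm ≈ 0.587 m.
Near limit Dn = s·(H − f)/(H + s − 2f) = 310 × (587.1 − 14) / (587.1 + 310 − 2 × 14) = 310 × 573.1 / 869.1 ≈ 204.42 mm.
Far limit Df = s·(H − f)/(H − s) = 310 × (587.1 − 14) / (587.1 − 310) = 310 × 573.1 / 277.1 ≈ 641.14 mm.
Depth of field = Df − Dn = 641.14 − 204.42 ≈ 436.72 mm.

437 mm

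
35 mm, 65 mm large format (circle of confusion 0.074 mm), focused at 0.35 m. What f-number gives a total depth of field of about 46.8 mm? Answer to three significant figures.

f/3.50

Write h = H − f = f²/(N·c). The thin-lens limits are Dn = s·h/(h + (s−f)) and Df = s·h/(h − (s−f)), so DoF = Df − Dn = 2·s·(s−f)·h / (h² − (s−f)²).
That is a quadratic in h: DoF·h² − 2·s·(s−f)·h − DoF·(s−f)² = 0 ⇒ h = (s−f)·(s + √(s² + DoF²)) / DoF = 315 × (350 + √(350² + 46.8²)) / 46.8 = 315 × (350 + 353.115) / 46.8 ≈ 4732.5 mm.
Then N = f²/(c·h) = 35² / (0.074 × 4732.5) = 1225 / 350.21 ≈ 3.50.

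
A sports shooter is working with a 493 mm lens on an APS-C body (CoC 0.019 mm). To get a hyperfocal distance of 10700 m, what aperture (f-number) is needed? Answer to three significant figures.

Rearrange H = f²/(N·c) + f for N: N = f² / ((H − f)·c).
N = 493² / ((10700000 − 493) × 0.019) = 243049 / 203291 ≈ 1.20.

f/1.20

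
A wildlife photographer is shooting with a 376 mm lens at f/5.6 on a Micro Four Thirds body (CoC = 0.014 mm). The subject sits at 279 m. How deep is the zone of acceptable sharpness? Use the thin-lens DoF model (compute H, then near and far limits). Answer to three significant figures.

88.3 m

Hyperfocal distance H = f²/(N·c) + f = 376²/(5.6 × 0.014) + 376 = 141376/0.0784 + 376 ≈ 1803641.3 mm ≈ 1804 m.
Near limit Dn = s·(H − f)/(H + s − 2f) = 279000 × (1803641.3 − 376) / (1803641.3 + 279000 − 2 × 376) = 279000 × 1803265.3 / 2081889.3 ≈ 241661 mm.
Far limit Df = s·(H − f)/(H − s) = 279000 × (1803641.3 − 376) / (1803641.3 − 279000) = 279000 × 1803265.3 / 1524641.3 ≈ 329986 mm.
Depth of field = Df − Dn = 329986 − 241661 ≈ 88325 mm ≈ 88.3 m.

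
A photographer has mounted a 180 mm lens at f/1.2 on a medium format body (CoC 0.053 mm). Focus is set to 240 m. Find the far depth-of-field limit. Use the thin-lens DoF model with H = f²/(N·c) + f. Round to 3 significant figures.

453 m

Hyperfocal distance H = f²/(N·c) + f = 180²/(1.2 × 0.053) + 180 = 32400/0.0636 + 180 ≈ 509614.0 mm ≈ 509.6 m.
Far limit Df = s·(H − f)/(H − s) = 240000 × (509614.0 − 180) / (509614.0 − 240000) = 240000 × 509434.0 / 269614.0 ≈ 453479 mm ≈ 453 m.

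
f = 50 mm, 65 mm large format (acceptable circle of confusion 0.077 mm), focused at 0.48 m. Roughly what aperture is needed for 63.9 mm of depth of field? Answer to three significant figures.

Write h = H − f = f²/(N·c). The thin-lens limits are Dn = s·h/(h + (s−f)) and Df = s·h/(h − (s−f)), so DoF = Df − Dn = 2·s·(s−f)·h / (h² − (s−f)²).
That is a quadratic in h: DoF·h² − 2·s·(s−f)·h − DoF·(s−f)² = 0 ⇒ h = (s−f)·(s + √(s² + DoF²)) / DoF = 430 × (480 + √(480² + 63.9²)) / 63.9 = 430 × (480 + 484.235) / 63.9 ≈ 6488.6 mm.
Then N = f²/(c·h) = 50² / (0.077 × 6488.6) = 2500 / 499.62 ≈ 5.

f/5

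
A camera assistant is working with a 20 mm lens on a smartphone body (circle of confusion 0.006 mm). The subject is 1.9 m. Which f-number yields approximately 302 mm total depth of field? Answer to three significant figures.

Write h = H − f = f²/(N·c). The thin-lens limits are Dn = s·h/(h + (s−f)) and Df = s·h/(h − (s−f)), so DoF = Df − Dn = 2·s·(s−f)·h / (h² − (s−f)²).
That is a quadratic in h: DoF·h² − 2·s·(s−f)·h − DoF·(s−f)² = 0 ⇒ h = (s−f)·(s + √(s² + DoF²)) / DoF = 1880 × (1900 + √(1900² + 302²)) / 302 = 1880 × (1900 + 1923.85) / 302 ≈ 23804 mm.
Then N = f²/(c·h) = 20² / (0.006 × 23804) = 400 / 142.82 ≈ 2.80.

f/2.80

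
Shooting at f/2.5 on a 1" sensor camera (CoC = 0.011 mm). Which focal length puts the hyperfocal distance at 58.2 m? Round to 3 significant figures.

From H = f²/(N·c) + f, with f ≪ H: f ≈ √(H·N·c) = √(58200 × 2.5 × 0.011) = √1600.5 ≈ 40.01 mm.
The +f correction barely moves this — solving exactly, f² + N·c·f − N·c·H = 0 ⇒ f = (−N·c + √((N·c)² + 4·N·c·H))/2 = (−0.0275 + √6402.0)/2 ≈ 39.993 mm, so f ≈ 40.0 mm.

40.0 mm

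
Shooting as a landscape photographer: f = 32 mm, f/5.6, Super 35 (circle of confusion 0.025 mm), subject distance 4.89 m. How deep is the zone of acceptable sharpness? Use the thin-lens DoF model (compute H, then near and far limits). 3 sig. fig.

Hyperfocal distance H = f²/(N·c) + f = 32²/(5.6 × 0.025) + 32 = 1024/0.14 + 32 ≈ 7346.3 mm ≈ 7.346 m.
Near limit Dn = s·(H − f)/(H + s − 2f) = 4890 × (7346.3 − 32) / (7346.3 + 4890 − 2 × 32) = 4890 × 7314.3 / 12172.3 ≈ 2938 mm.
Far limit Df = s·(H − f)/(H − s) = 4890 × (7346.3 − 32) / (7346.3 − 4890) = 4890 × 7314.3 / 2456.3 ≈ 14561 mm.
Depth of field = Df − Dn = 14561 − 2938 ≈ 11623 mm ≈ 11.6 m.

11.6 m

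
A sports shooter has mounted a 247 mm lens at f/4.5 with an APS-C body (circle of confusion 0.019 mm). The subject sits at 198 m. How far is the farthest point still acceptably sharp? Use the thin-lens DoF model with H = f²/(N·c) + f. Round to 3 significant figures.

Hyperfocal distance H = f²/(N·c) + f = 247²/(4.5 × 0.019) + 247 = 61009/0.0855 + 247 ≈ 713802.6 mm ≈ 713.8 m.
Far limit Df = s·(H − f)/(H − s) = 198000 × (713802.6 − 247) / (713802.6 − 198000) = 198000 × 713555.6 / 515802.6 ≈ 273911 mm ≈ 274 m.

274 m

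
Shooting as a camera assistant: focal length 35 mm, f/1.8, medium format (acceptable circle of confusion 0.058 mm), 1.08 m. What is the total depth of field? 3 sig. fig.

194 mm

Hyperfocal distance H = f²/(N·c) + f = 35²/(1.8 × 0.058) + 35 = 1225/0.1044 + 35 ≈ 11768.7 mm ≈ 11.77 m.
Near limit Dn = s·(H − f)/(H + s − 2f) = 1080 × (11768.7 − 35) / (11768.7 + 1080 − 2 × 35) = 1080 × 11733.7 / 12778.7 ≈ 991.68 mm.
Far limit Df = s·(H − f)/(H − s) = 1080 × (11768.7 − 35) / (11768.7 − 1080) = 1080 × 11733.7 / 10688.7 ≈ 1185.59 mm.
Depth of field = Df − Dn = 1185.59 − 991.68 ≈ 193.91 mm.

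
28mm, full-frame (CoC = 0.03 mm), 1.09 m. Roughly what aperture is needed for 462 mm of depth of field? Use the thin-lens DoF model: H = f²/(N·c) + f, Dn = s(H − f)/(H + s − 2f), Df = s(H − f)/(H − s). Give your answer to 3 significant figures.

Write h = H − f = f²/(N·c). The thin-lens limits are Dn = s·h/(h + (s−f)) and Df = s·h/(h − (s−f)), so DoF = Df − Dn = 2·s·(s−f)·h / (h² − (s−f)²).
That is a quadratic in h: DoF·h² − 2·s·(s−f)·h − DoF·(s−f)² = 0 ⇒ h = (s−f)·(s + √(s² + DoF²)) / DoF = 1062 × (1090 + √(1090² + 462²)) / 462 = 1062 × (1090 + 1183.87) / 462 ≈ 5226.9 mm.
Then N = f²/(c·h) = 28² / (0.03 × 5226.9) = 784 / 156.81 ≈ 5.

f/5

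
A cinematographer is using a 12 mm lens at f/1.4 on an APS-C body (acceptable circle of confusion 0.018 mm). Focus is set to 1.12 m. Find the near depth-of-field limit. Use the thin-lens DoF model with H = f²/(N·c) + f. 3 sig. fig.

0.938 m

Hyperfocal distance H = f²/(N·c) + f = 12²/(1.4 × 0.018) + 12 = 144/0.0252 + 12 ≈ 5726.3 mm ≈ 5.726 m.
Near limit Dn = s·(H − f)/(H + s − 2f) = 1120 × (5726.3 − 12) / (5726.3 + 1120 − 2 × 12) = 1120 × 5714.3 / 6822.3 ≈ 938.10 mm ≈ 0.938 m.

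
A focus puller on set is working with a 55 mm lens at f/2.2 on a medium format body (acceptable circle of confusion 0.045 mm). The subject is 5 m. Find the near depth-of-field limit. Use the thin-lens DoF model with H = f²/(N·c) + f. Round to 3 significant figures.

4.30 m

Hyperfocal distance H = f²/(N·c) + f = 55²/(2.2 × 0.045) + 55 = 3025/0.099 + 55 ≈ 30610.6 mm ≈ 30.61 m.
Near limit Dn = s·(H − f)/(H + s − 2f) = 5000 × (30610.6 − 55) / (30610.6 + 5000 − 2 × 55) = 5000 × 30555.6 / 35500.6 ≈ 4303.5 mm ≈ 4.30 m.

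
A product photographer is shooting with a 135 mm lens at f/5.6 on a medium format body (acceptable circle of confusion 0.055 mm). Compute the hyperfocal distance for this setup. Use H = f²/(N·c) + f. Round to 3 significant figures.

Hyperfocal distance H = f²/(N·c) + f = 135²/(5.6 × 0.055) + 135 = 18225/0.308 + 135 ≈ 59307.1 mm ≈ 59.3 m.

59.3 m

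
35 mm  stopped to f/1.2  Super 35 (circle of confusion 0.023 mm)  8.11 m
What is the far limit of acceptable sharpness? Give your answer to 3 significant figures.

9.91 m

Hyperfocal distance H = f²/(N·c) + f = 35²/(1.2 × 0.023) + 35 = 1225/0.0276 + 35 ≈ 44419.1 mm ≈ 44.42 m.
Far limit Df = s·(H − f)/(H − s) = 8110 × (44419.1 − 35) / (44419.1 − 8110) = 8110 × 44384.1 / 36309.1 ≈ 9913.6 mm ≈ 9.91 m.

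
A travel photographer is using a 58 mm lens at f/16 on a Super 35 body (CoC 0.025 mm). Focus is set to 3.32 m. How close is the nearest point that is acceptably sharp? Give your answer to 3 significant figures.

Hyperfocal distance H = f²/(N·c) + f = 58²/(16 × 0.025) + 58 = 3364/0.4 + 58 ≈ 8468.0 mm ≈ 8.468 m.
Near limit Dn = s·(H − f)/(H + s − 2f) = 3320 × (8468.0 − 58) / (8468.0 + 3320 − 2 × 58) = 3320 × 8410.0 / 11672.0 ≈ 2392.2 mm ≈ 2.39 m.

2.39 m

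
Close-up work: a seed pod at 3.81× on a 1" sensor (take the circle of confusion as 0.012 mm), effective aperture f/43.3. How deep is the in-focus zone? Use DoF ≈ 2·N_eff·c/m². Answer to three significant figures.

0.0716 mm

At magnification m, DoF ≈ 2·N_eff·c/m² = 2 × 43.3 × 0.012 / 3.81² = 1.039 / 14.52 ≈ 0.0716 mm.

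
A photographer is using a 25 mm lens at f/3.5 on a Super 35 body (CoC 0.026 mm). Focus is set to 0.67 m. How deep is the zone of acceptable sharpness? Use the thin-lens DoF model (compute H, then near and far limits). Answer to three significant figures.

127 mm

Hyperfocal distance H = f²/(N·c) + f = 25²/(3.5 × 0.026) + 25 = 625/0.091 + 25 ≈ 6893.1 mm ≈ 6.893 m.
Near limit Dn = s·(H − f)/(H + s − 2f) = 670 × (6893.1 − 25) / (6893.1 + 670 − 2 × 25) = 670 × 6868.1 / 7513.1 ≈ 612.48 mm.
Far limit Df = s·(H − f)/(H − s) = 670 × (6893.1 − 25) / (6893.1 − 670) = 670 × 6868.1 / 6223.1 ≈ 739.44 mm.
Depth of field = Df − Dn = 739.44 − 612.48 ≈ 126.96 mm.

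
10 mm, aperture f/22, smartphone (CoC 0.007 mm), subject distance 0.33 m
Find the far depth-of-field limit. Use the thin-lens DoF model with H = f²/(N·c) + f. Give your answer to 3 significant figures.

0.651 m

Hyperfocal distance H = f²/(N·c) + f = 10²/(22 × 0.007) + 10 = 100/0.154 + 10 ≈ 659.4 mm ≈ 0.659 m.
Far limit Df = s·(H − f)/(H − s) = 330 × (659.4 − 10) / (659.4 − 330) = 330 × 649.4 / 329.4 ≈ 650.63 mm ≈ 0.651 m.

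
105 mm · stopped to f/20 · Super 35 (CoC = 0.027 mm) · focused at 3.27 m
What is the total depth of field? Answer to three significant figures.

Hyperfocal distance H = f²/(N·c) + f = 105²/(20 × 0.027) + 105 = 11025/0.54 + 105 ≈ 20521.7 mm ≈ 20.52 m.
Near limit Dn = s·(H − f)/(H + s − 2f) = 3270 × (20521.7 − 105) / (20521.7 + 3270 − 2 × 105) = 3270 × 20416.7 / 23581.7 ≈ 2831.1 mm.
Far limit Df = s·(H − f)/(H − s) = 3270 × (20521.7 − 105) / (20521.7 − 3270) = 3270 × 20416.7 / 17251.7 ≈ 3869.9 mm.
Depth of field = Df − Dn = 3869.9 − 2831.1 ≈ 1038.8 mm ≈ 1.04 m.

1.04 m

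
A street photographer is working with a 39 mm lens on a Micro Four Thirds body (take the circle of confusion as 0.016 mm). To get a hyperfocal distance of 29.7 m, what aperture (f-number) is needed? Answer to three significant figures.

f/3.20

Rearrange H = f²/(N·c) + f for N: N = f² / ((H − f)·c).
N = 39² / ((29700 − 39) × 0.016) = 1521 / 474.6 ≈ 3.20.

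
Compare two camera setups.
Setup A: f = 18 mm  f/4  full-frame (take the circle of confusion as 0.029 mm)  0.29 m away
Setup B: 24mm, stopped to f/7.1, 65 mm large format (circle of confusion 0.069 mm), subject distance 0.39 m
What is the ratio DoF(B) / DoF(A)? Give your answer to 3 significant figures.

4.71

Setup A: H = 18²/(4×0.029) + 18 ≈ 2811.1 mm; DoF = Df − Dn = 321.288 − 264.265 ≈ 57.023 mm.
Setup B: H = 24²/(7.1×0.069) + 24 ≈ 1199.8 mm; DoF = Df − Dn = 566.28 − 297.42 ≈ 268.86 mm.
Ratio = 268.86 / 57.023 ≈ 4.71.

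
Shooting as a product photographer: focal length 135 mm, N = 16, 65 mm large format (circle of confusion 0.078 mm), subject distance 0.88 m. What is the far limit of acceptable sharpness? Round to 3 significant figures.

Hyperfocal distance H = f²/(N·c) + f = 135²/(16 × 0.078) + 135 = 18225/1.248 + 135 ≈ 14738.4 mm ≈ 14.74 m.
Far limit Df = s·(H − f)/(H − s) = 880 × (14738.4 − 135) / (14738.4 − 880) = 880 × 14603.4 / 13858.4 ≈ 927.31 mm ≈ 0.927 m.

0.927 m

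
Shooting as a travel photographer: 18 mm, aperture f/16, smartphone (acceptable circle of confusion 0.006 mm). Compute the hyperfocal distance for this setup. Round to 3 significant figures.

Hyperfocal distance H = f²/(N·c) + f = 18²/(16 × 0.006) + 18 = 324/0.096 + 18 ≈ 3393.0 mm ≈ 3.39 m.

3.39 m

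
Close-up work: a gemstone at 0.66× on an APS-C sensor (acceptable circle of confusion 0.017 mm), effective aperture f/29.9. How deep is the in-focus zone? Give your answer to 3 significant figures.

2.33 mm

At magnification m, DoF ≈ 2·N_eff·c/m² = 2 × 29.9 × 0.017 / 0.66² = 1.017 / 0.4356 ≈ 2.33 mm.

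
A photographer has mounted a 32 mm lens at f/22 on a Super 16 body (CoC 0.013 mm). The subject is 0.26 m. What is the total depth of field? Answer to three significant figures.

Hyperfocal distance H = f²/(N·c) + f = 32²/(22 × 0.013) + 32 = 1024/0.286 + 32 ≈ 3612.4 mm ≈ 3.612 m.
Near limit Dn = s·(H − f)/(H + s − 2f) = 260 × (3612.4 − 32) / (3612.4 + 260 − 2 × 32) = 260 × 3580.4 / 3808.4 ≈ 244.434 mm.
Far limit Df = s·(H − f)/(H − s) = 260 × (3612.4 − 32) / (3612.4 − 260) = 260 × 3580.4 / 3352.4 ≈ 277.683 mm.
Depth of field = Df − Dn = 277.683 − 244.434 ≈ 33.249 mm.

33.2 mm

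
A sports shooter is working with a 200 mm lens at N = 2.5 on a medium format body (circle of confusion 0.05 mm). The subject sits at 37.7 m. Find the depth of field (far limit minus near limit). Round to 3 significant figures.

8.96 m

Hyperfocal distance H = f²/(N·c) + f = 200²/(2.5 × 0.05) + 200 = 40000/0.125 + 200 ≈ 320200.0 mm ≈ 320.2 m.
Near limit Dn = s·(H − f)/(H + s − 2f) = 37700 × (320200.0 − 200) / (320200.0 + 37700 − 2 × 200) = 37700 × 320000.0 / 357500.0 ≈ 33745.5 mm.
Far limit Df = s·(H − f)/(H − s) = 37700 × (320200.0 − 200) / (320200.0 − 37700) = 37700 × 320000.0 / 282500.0 ≈ 42704.4 mm.
Depth of field = Df − Dn = 42704.4 − 33745.5 ≈ 8958.9 mm ≈ 8.96 m.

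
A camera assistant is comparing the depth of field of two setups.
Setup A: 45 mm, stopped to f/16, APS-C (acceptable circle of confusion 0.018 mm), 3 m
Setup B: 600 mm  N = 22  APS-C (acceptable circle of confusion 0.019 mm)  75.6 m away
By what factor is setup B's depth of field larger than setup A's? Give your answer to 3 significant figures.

4.33

Setup A: H = 45²/(16×0.018) + 45 ≈ 7076.3 mm; DoF = Df − Dn = 5174.8 − 2112.3 ≈ 3062.5 mm.
Setup B: H = 600²/(22×0.019) + 600 ≈ 861844.0 mm; DoF = Df − Dn = 82812 − 69544 ≈ 13268 mm.
Ratio = 13268 / 3062.5 ≈ 4.33.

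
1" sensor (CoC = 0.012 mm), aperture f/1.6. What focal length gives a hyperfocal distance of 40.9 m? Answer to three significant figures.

28.0 mm

From H = f²/(N·c) + f, with f ≪ H: f ≈ √(H·N·c) = √(40900 × 1.6 × 0.012) = √785.28 ≈ 28.02 mm.
The +f correction barely moves this — solving exactly, f² + N·c·f − N·c·H = 0 ⇒ f = (−N·c + √((N·c)² + 4·N·c·H))/2 = (−0.0192 + √3141.1)/2 ≈ 28.013 mm, so f ≈ 28.0 mm.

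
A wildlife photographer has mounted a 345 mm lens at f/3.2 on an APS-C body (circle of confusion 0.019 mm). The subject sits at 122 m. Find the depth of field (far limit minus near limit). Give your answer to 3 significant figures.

Hyperfocal distance H = f²/(N·c) + f = 345²/(3.2 × 0.019) + 345 = 119025/0.0608 + 345 ≈ 1957993.0 mm ≈ 1958 m.
Near limit Dn = s·(H − f)/(H + s − 2f) = 122000 × (1957993.0 − 345) / (1957993.0 + 122000 − 2 × 345) = 122000 × 1957648.0 / 2079303.0 ≈ 114862 mm.
Far limit Df = s·(H − f)/(H − s) = 122000 × (1957993.0 − 345) / (1957993.0 − 122000) = 122000 × 1957648.0 / 1835993.0 ≈ 130084 mm.
Depth of field = Df − Dn = 130084 − 114862 ≈ 15222 mm ≈ 15.2 m.

15.2 m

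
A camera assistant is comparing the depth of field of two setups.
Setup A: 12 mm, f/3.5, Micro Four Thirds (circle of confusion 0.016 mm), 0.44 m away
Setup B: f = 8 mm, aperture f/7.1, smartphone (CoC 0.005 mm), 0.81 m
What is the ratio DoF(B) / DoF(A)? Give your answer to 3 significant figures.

Setup A: H = 12²/(3.5×0.016) + 12 ≈ 2583.4 mm; DoF = Df − Dn = 527.86 − 377.21 ≈ 150.65 mm.
Setup B: H = 8²/(7.1×0.005) + 8 ≈ 1810.8 mm; DoF = Df − Dn = 1459.09 − 560.61 ≈ 898.48 mm.
Ratio = 898.48 / 150.65 ≈ 5.96.

5.96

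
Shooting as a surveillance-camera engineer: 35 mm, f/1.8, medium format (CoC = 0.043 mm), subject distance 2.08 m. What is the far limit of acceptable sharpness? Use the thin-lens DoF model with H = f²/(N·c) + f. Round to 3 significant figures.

Hyperfocal distance H = f²/(N·c) + f = 35²/(1.8 × 0.043) + 35 = 1225/0.0774 + 35 ≈ 15861.9 mm ≈ 15.86 m.
Far limit Df = s·(H − f)/(H − s) = 2080 × (15861.9 − 35) / (15861.9 − 2080) = 2080 × 15826.9 / 13781.9 ≈ 2388.6 mm ≈ 2.39 m.

2.39 m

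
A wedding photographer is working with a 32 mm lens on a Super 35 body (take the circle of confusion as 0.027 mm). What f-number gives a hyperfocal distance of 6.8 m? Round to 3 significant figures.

Rearrange H = f²/(N·c) + f for N: N = f² / ((H − f)·c).
N = 32² / ((6800 − 32) × 0.027) = 1024 / 182.7 ≈ 5.60.

f/5.60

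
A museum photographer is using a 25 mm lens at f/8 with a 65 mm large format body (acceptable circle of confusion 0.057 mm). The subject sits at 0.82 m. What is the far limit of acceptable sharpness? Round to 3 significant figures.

Hyperfocal distance H = f²/(N·c) + f = 25²/(8 × 0.057) + 25 = 625/0.456 + 25 ≈ 1395.6 mm ≈ 1.396 m.
Far limit Df = s·(H − f)/(H − s) = 820 × (1395.6 − 25) / (1395.6 − 820) = 820 × 1370.6 / 575.6 ≈ 1952.5 mm ≈ 1.95 m.

1.95 m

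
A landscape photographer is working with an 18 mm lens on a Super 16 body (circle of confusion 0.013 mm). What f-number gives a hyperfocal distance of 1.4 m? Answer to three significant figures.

Rearrange H = f²/(N·c) + f for N: N = f² / ((H − f)·c).
N = 18² / ((1400 − 18) × 0.013) = 324 / 17.97 ≈ 18.

f/18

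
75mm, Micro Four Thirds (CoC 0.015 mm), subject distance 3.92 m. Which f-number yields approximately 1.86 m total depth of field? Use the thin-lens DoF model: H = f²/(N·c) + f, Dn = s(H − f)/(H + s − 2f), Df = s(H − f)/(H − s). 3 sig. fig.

f/22

Write h = H − f = f²/(N·c). The thin-lens limits are Dn = s·h/(h + (s−f)) and Df = s·h/(h − (s−f)), so DoF = Df − Dn = 2·s·(s−f)·h / (h² − (s−f)²).
That is a quadratic in h: DoF·h² − 2·s·(s−f)·h − DoF·(s−f)² = 0 ⇒ h = (s−f)·(s + √(s² + DoF²)) / DoF = 3845 × (3920 + √(3920² + 1860²)) / 1860 = 3845 × (3920 + 4338.89) / 1860 ≈ 17073 mm.
Then N = f²/(c·h) = 75² / (0.015 × 17073) = 5625 / 256.09 ≈ 22.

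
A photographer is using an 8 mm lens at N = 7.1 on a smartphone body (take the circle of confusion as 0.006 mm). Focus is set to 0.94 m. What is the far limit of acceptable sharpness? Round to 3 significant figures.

Hyperfocal distance H = f²/(N·c) + f = 8²/(7.1 × 0.006) + 8 = 64/0.0426 + 8 ≈ 1510.3 mm ≈ 1.510 m.
Far limit Df = s·(H − f)/(H − s) = 940 × (1510.3 − 8) / (1510.3 − 940) = 940 × 1502.3 / 570.3 ≈ 2476.0 mm ≈ 2.48 m.

2.48 m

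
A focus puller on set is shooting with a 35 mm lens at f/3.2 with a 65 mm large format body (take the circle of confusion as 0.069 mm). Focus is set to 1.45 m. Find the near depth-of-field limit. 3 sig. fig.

Hyperfocal distance H = f²/(N·c) + f = 35²/(3.2 × 0.069) + 35 = 1225/0.2208 + 35 ≈ 5583.0 mm ≈ 5.583 m.
Near limit Dn = s·(H − f)/(H + s − 2f) = 1450 × (5583.0 − 35) / (5583.0 + 1450 − 2 × 35) = 1450 × 5548.0 / 6963.0 ≈ 1155.3 mm ≈ 1.16 m.

1.16 m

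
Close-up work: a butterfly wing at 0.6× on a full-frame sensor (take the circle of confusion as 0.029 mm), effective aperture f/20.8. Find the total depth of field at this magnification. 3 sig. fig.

At magnification m, DoF ≈ 2·N_eff·c/m² = 2 × 20.8 × 0.029 / 0.6² = 1.206 / 0.36 ≈ 3.35 mm.

3.35 mm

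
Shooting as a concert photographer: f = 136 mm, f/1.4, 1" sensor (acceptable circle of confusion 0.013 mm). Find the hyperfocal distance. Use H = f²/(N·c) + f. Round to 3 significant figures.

1020 m

Hyperfocal distance H = f²/(N·c) + f = 136²/(1.4 × 0.013) + 136 = 18496/0.0182 + 136 ≈ 1016399.7 mm ≈ 1020 m.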